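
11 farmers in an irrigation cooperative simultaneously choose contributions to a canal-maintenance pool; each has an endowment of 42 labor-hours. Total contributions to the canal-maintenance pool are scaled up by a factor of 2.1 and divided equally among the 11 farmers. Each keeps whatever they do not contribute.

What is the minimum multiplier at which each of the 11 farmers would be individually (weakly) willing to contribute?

A contributed unit returns (multiplier)/11 to its contributor.
This reaches 1 exactly when the multiplier is 11.

11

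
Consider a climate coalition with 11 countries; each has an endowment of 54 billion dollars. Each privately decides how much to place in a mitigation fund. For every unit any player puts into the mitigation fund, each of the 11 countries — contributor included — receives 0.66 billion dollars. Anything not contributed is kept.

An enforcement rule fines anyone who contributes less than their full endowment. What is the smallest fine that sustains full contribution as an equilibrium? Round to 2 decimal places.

Given the others contribute fully, the best deviation is to contribute 0 (any partial contribution still incurs the fine and gives up units whose private return 0.66 is below 1).
Deviating from 54 to 0 saves 54 billion dollars but forfeits the deviator's share of the drop in the mitigation fund: 0.66 × 54 = 35.64.
So the deviation gain is 54 − 35.64 = 18.36, and the fine must be at least 18.36 billion dollars to wipe it out.

18.36 billion dollars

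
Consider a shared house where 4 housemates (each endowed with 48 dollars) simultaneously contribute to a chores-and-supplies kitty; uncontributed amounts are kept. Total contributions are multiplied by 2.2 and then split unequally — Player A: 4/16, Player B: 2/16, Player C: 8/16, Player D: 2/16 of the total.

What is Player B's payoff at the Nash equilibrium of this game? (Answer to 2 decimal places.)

61.20 dollars

Each unit j contributes comes back to j as 2.2 × (j's share), so j prefers to contribute only if that share exceeds 1/2.2 = 0.4545; otherwise keeping the unit dominates.
Player C alone (share 8/16) is above the threshold, contributing 48; the remaining 3 contribute 0. Total contributed: 48.
Player B keeps 48 and receives 2.2 × 48 × 2/16 = 13.20 from the chores-and-supplies kitty, for a payoff of 61.20.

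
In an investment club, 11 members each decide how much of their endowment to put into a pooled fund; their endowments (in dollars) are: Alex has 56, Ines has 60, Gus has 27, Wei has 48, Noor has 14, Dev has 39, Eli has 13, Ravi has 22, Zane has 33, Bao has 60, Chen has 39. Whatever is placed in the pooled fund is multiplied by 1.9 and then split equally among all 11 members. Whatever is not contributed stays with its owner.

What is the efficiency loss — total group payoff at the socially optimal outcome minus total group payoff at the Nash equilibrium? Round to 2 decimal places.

369.90 dollars

The private return per contributed unit is 1.9/11 = 0.1727 < 1 for every player regardless of endowment, so the Nash equilibrium is zero contribution and the group total is Σ E_j = 56 + 60 + 27 + 48 + 14 + 39 + 13 + 22 + 33 + 60 + 39 = 411.
Each contributed unit returns 1.900 to the group, so the social optimum is full contribution by everyone: group total = 1.900 × 411 = 780.90.
Efficiency loss = (1.900 − 1) × 411 = 369.90.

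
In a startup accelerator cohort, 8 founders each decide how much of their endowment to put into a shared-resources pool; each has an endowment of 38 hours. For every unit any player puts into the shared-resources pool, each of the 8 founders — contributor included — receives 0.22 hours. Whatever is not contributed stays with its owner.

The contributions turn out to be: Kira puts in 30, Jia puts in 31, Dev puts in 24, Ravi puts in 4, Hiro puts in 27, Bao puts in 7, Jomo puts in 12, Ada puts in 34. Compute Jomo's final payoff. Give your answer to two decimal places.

Total contributed: 30 + 31 + 24 + 4 + 27 + 7 + 12 + 34 = 169.
Each receives 0.22 × 169 = 37.18 from the shared-resources pool.
Jomo keeps 38 − 12 = 26, so Jomo's payoff is 26 + 37.18 = 63.18.

63.18 hours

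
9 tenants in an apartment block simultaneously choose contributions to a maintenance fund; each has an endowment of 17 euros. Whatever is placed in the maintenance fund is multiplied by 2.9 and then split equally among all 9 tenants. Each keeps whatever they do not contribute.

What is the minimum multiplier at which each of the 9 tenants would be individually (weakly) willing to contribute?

A contributed unit returns (multiplier)/9 to its contributor.
This reaches 1 exactly when the multiplier is 9.

9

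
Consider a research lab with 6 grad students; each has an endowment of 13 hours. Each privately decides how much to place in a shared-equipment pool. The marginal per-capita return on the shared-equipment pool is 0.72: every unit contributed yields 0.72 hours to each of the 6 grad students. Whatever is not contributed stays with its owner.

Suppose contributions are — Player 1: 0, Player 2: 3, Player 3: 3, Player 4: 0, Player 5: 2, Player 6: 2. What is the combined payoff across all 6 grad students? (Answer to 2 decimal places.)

111.20 hours

Total contributed: 0 + 3 + 3 + 0 + 2 + 2 = 10; total kept: 6 × 13 − 10 = 68.
The shared-equipment pool pays out 0.72 × 6 × 10 = 43.20 in aggregate.
Group total = 68 + 43.20 = 111.20.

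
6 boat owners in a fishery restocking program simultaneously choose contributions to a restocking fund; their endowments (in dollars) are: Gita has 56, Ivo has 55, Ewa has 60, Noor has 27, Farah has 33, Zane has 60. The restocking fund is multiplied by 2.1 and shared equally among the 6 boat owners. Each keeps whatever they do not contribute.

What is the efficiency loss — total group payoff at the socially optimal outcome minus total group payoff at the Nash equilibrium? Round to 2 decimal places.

The private return per contributed unit is 2.1/6 = 0.3500 < 1 for every player regardless of endowment, so the Nash equilibrium is zero contribution and the group total is Σ E_j = 56 + 55 + 60 + 27 + 33 + 60 = 291.
Each contributed unit returns 2.100 to the group, so the social optimum is full contribution by everyone: group total = 2.100 × 291 = 611.10.
Efficiency loss = (2.100 − 1) × 291 = 320.10.

320.10 dollars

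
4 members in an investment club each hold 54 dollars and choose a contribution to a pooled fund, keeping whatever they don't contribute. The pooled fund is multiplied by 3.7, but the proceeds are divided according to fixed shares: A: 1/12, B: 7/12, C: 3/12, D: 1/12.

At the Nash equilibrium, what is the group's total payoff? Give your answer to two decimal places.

Each unit j contributes comes back to j as 3.7 × (j's share), so j prefers to contribute only if that share exceeds 1/3.7 = 0.2703; otherwise keeping the unit dominates.
B alone (share 7/12) is above the threshold, contributing 54; the remaining 3 contribute 0. Total contributed: 54.
The pooled fund pays out 3.7 × 54 = 199.80 in total (split across the unequal shares, but the aggregate is all that matters for the group sum).
The 3 free-riders keep 54 each, adding 162. Group total = 162 + 199.80 = 361.80.

361.80 dollars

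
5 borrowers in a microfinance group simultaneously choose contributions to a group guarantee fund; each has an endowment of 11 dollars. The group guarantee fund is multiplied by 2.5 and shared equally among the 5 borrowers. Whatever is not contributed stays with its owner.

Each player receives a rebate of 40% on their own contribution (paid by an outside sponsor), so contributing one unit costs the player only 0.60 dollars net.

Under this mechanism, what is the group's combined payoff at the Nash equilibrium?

The effective private return is (2.5/5) / 0.60 = 0.8333, which is still under 1, so the mechanism doesn't change anyone's dominant strategy: zero contribution.
Everyone keeps their endowment and the group total is 5 × 11 = 55.

55.00 dollars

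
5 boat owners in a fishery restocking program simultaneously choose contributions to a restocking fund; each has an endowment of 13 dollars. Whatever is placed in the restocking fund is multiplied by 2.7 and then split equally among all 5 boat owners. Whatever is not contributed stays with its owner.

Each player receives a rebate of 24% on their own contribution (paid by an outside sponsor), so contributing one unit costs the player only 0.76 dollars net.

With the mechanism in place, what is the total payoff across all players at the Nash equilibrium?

The effective private return is (2.7/5) / 0.76 = 0.7105, which is still under 1, so the mechanism doesn't change anyone's dominant strategy: zero contribution.
Everyone keeps their endowment and the group total is 5 × 13 = 65.

65.00 dollars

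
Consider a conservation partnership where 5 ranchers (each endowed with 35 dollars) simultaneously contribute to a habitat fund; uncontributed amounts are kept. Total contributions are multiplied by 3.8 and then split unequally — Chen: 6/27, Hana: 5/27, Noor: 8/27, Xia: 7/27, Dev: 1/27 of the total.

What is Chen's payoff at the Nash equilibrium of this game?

64.56 dollars

Each unit j contributes comes back to j as 3.8 × (j's share), so j prefers to contribute only if that share exceeds 1/3.8 = 0.2632; otherwise keeping the unit dominates.
Noor alone (share 8/27) is above the threshold, contributing 35; the remaining 4 contribute 0. Total contributed: 35.
Chen keeps 35 and receives 3.8 × 35 × 6/27 = 29.56 from the habitat fund, for a payoff of 64.56.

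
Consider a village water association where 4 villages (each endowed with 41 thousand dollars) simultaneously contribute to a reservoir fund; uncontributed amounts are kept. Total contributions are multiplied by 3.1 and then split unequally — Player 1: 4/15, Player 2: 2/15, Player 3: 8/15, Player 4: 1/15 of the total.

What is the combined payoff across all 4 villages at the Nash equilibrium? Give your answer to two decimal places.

Player j's private return per contributed unit is 3.1 × (j's share). Contributing is weakly dominant for j when that share is at least 1/3.1 = 0.3226, and contributing 0 is dominant otherwise.
Player 3 alone (share 8/15) is above the threshold, contributing 41; the remaining 3 contribute 0. Total contributed: 41.
The reservoir fund pays out 3.1 × 41 = 127.10 in total (split across the unequal shares, but the aggregate is all that matters for the group sum).
The 3 free-riders keep 41 each, adding 123. Group total = 123 + 127.10 = 250.10.

250.10 thousand dollars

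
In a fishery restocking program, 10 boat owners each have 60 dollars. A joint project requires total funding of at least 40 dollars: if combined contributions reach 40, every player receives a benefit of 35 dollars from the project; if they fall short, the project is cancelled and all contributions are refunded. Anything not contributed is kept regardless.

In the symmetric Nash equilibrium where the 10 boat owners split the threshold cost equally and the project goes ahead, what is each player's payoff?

91 dollars

Equal share of the threshold: 40/10 = 4.
At this profile no one gains by cutting their contribution: any cut drops the total below 40, the project is cancelled, contributions are refunded, and the deviator ends with 60, which is less than 60 − 4 + 35 = 91. Contributing more than 4 just wastes the excess. So contributing exactly 4 is a best response.
Each player's payoff: 60 − 4 + 35 = 91.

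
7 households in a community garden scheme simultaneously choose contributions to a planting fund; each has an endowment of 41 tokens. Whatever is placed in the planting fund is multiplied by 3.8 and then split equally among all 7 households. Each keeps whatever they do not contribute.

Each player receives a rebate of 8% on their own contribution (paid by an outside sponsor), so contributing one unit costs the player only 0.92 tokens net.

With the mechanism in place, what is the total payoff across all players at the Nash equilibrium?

The effective private return is (3.8/7) / 0.92 = 0.5901, which is still under 1, so the mechanism doesn't change anyone's dominant strategy: zero contribution.
At the Nash equilibrium no one contributes; group total payoff = 7 × 41 = 287.

287.00 tokens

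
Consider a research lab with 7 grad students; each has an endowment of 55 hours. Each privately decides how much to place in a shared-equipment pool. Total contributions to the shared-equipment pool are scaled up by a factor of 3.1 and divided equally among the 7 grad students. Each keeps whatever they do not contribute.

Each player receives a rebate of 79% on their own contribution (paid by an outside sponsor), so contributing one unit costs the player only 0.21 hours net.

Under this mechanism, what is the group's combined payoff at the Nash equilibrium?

1497.65 hours

With the mechanism, a contributed unit returns (3.1/7) / 0.21 = 2.1088 per unit of net cost to the contributor — now above 1 — so contributing fully is weakly dominant for every player.
So the Nash equilibrium is full contribution by all 7; the group earns 7 × (55 × 0.79 + 3.1 × 55) = 1497.65.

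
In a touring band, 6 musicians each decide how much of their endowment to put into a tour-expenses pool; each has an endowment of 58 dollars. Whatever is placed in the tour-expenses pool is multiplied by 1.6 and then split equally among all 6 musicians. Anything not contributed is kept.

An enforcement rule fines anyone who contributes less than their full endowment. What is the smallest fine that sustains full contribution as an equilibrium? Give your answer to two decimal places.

42.53 dollars

Given the others contribute fully, the best deviation is to contribute 0 (any partial contribution still incurs the fine and gives up units whose private return 0.2667 is below 1).
Deviating from 58 to 0 saves 58 dollars but forfeits the deviator's share of the drop in the tour-expenses pool: 1.6/6 × 58 = 15.47.
So the deviation gain is 58 − 15.47 = 42.53, and the fine must be at least 42.53 dollars to wipe it out.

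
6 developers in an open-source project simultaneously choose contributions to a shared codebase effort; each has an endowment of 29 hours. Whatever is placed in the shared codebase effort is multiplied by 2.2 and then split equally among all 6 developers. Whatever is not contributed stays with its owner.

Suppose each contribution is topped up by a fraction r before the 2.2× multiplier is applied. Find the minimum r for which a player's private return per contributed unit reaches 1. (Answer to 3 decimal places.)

With matching at rate r, one contributed unit becomes (1 + r) in the shared codebase effort and returns 2.2 × (1 + r) / 6 to the contributor.
Setting this equal to 1: 1 + r = 6/2.2 = 2.7273.
So the minimum matching rate is r = 2.7273 − 1 = 1.727.

1.727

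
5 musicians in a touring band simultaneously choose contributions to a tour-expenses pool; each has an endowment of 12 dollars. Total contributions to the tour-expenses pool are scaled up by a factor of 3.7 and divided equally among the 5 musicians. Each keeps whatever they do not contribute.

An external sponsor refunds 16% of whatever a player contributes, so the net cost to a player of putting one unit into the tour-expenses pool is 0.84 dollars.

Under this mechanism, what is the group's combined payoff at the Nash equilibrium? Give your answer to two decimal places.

With the mechanism, a contributed unit returns (3.7/5) / 0.84 = 0.8810 per unit of net cost — still below 1 — so contributing 0 remains dominant for every player.
Everyone keeps their endowment and the group total is 5 × 12 = 60.

60.00 dollars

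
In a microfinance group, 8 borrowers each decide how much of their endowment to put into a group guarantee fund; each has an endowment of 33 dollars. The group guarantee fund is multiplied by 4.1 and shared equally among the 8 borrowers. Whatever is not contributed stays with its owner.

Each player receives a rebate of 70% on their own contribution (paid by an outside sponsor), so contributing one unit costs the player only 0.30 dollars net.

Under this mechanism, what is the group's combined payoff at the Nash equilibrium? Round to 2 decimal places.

1267.20 dollars

Under the mechanism each unit contributed yields (4.1/8) / 0.30 = 1.7083 back to its contributor per unit of net cost, which exceeds 1, making full contribution the dominant choice for everyone.
At the Nash equilibrium everyone contributes 33. Group total payoff = 8 × (33 × 0.70 + 4.1 × 33) = 1267.20.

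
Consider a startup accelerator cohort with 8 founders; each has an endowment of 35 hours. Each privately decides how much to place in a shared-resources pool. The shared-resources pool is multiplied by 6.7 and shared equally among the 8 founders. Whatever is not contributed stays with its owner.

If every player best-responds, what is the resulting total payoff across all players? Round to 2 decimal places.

280.00 hours

Each contributed unit returns 6.7/8 = 0.8375 to its contributor — below 1 — so contributing 0 is dominant for every player. At the Nash equilibrium everyone keeps their 35, and the group total is 8 × 35 = 280.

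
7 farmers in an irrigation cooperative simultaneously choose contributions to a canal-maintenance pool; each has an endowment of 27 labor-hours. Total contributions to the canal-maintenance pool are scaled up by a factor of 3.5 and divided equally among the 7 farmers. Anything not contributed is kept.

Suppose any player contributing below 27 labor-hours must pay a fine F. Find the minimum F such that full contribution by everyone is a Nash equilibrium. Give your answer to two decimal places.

Given the others contribute fully, the best deviation is to contribute 0 (any partial contribution still incurs the fine and gives up units whose private return 0.5000 is below 1).
Deviating from 27 to 0 saves 27 labor-hours but forfeits the deviator's share of the drop in the canal-maintenance pool: 3.5/7 × 27 = 13.50.
So the deviation gain is 27 − 13.50 = 13.50, and the fine must be at least 13.50 labor-hours to wipe it out.

13.50 labor-hours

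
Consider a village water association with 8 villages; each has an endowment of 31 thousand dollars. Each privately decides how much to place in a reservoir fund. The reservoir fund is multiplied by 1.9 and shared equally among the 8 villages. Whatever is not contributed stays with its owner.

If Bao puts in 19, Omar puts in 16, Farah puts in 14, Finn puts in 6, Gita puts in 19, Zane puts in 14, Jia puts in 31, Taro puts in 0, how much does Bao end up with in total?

40.26 thousand dollars

Total contributed: 19 + 16 + 14 + 6 + 19 + 14 + 31 + 0 = 119.
Each receives 1.9 × 119 / 8 = 28.26 from the reservoir fund.
Bao keeps 31 − 19 = 12, so Bao's payoff is 12 + 28.26 = 40.26.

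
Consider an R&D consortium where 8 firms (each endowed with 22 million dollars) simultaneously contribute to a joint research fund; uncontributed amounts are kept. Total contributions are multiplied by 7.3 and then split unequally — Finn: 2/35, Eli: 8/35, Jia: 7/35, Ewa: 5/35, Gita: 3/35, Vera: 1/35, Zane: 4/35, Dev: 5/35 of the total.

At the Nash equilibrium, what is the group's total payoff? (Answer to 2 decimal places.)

A player with share s gets back 7.3·s per unit contributed, so full contribution is dominant for anyone with s > 1/7.3 = 0.1370 and zero contribution is dominant for anyone below.
The shares above 0.1370 belong to Eli, Jia, Ewa and Dev, contributing 22 each; the remaining 4 contribute 0. Total contributed: 88.
The joint research fund pays out 7.3 × 88 = 642.40 in total (split across the unequal shares, but the aggregate is all that matters for the group sum).
The 4 free-riders keep 22 each, adding 88. Group total = 88 + 642.40 = 730.40.

730.40 million dollars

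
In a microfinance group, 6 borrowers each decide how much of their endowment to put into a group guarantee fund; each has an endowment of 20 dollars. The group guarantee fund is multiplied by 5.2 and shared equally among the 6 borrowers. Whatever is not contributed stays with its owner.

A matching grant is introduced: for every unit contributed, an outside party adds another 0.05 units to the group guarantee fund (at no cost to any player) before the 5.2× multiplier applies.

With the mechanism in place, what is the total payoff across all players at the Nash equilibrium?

120.00 dollars

With the mechanism, a contributed unit returns 5.2 × 1.05 / 6 = 0.9100 per unit of net cost — still below 1 — so contributing 0 remains dominant for every player.
At the Nash equilibrium no one contributes; group total payoff = 6 × 20 = 120.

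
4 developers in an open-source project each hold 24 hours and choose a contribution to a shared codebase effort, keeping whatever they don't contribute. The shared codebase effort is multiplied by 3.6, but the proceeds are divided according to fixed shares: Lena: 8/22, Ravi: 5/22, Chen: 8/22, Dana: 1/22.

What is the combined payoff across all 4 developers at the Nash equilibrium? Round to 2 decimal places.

220.80 hours

A player with share s gets back 3.6·s per unit contributed, so full contribution is dominant for anyone with s > 1/3.6 = 0.2778 and zero contribution is dominant for anyone below.
The shares above 0.2778 belong to Lena and Chen, contributing 24 each; the remaining 2 contribute 0. Total contributed: 48.
The shared codebase effort pays out 3.6 × 48 = 172.80 in total (split across the unequal shares, but the aggregate is all that matters for the group sum).
The 2 free-riders keep 24 each, adding 48. Group total = 48 + 172.80 = 220.80.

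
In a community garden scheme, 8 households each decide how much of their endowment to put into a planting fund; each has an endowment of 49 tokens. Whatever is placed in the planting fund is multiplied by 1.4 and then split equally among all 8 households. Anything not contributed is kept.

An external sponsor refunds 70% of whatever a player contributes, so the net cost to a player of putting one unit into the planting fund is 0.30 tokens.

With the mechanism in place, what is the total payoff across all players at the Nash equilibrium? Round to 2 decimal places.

392.00 tokens

Even with the mechanism, each unit contributed returns only (1.4/8) / 0.30 = 0.5833 per unit of net cost, so contributing nothing is still dominant.
Everyone keeps their endowment and the group total is 8 × 49 = 392.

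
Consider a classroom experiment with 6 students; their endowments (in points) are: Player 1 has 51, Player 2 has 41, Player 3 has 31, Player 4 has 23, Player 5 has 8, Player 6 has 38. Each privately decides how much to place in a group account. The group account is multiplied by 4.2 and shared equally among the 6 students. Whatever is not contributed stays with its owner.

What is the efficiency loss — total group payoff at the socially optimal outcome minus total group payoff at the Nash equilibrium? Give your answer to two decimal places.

614.40 points

The private return per contributed unit is 4.2/6 = 0.7000 < 1 for every player regardless of endowment, so the Nash equilibrium is zero contribution and the group total is Σ E_j = 51 + 41 + 31 + 23 + 8 + 38 = 192.
Each contributed unit returns 4.200 to the group, so the social optimum is full contribution by everyone: group total = 4.200 × 192 = 806.40.
Efficiency loss = (4.200 − 1) × 192 = 614.40.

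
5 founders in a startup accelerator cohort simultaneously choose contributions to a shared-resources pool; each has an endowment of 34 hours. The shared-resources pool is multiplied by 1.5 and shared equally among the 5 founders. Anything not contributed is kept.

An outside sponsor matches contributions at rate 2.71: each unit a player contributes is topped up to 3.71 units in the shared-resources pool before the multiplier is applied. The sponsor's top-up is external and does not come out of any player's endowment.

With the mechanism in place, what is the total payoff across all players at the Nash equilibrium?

With the mechanism, a contributed unit returns 1.5 × 3.71 / 5 = 1.1130 per unit of net cost to the contributor — now above 1 — so contributing fully is weakly dominant for every player.
So the Nash equilibrium is full contribution by all 5; the group earns 1.5 × 3.71 × 170 = 946.05.

946.05 hours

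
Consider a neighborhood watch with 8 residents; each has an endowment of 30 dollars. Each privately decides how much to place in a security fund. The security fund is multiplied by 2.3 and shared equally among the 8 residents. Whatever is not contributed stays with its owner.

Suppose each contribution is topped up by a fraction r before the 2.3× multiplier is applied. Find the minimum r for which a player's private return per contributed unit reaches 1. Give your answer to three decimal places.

With matching at rate r, one contributed unit becomes (1 + r) in the security fund and returns 2.3 × (1 + r) / 8 to the contributor.
Setting this equal to 1: 1 + r = 8/2.3 = 3.4783.
So the minimum matching rate is r = 3.4783 − 1 = 2.478.

2.478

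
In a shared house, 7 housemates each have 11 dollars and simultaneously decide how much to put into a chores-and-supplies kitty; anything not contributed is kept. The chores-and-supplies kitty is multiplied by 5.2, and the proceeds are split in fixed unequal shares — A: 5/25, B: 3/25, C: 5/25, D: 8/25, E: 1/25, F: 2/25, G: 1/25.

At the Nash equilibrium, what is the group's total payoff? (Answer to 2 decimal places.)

Each unit j contributes comes back to j as 5.2 × (j's share), so j prefers to contribute only if that share exceeds 1/5.2 = 0.1923; otherwise keeping the unit dominates.
A, C and D are above the threshold, contributing 11 each; the remaining 4 contribute 0. Total contributed: 33.
The chores-and-supplies kitty pays out 5.2 × 33 = 171.60 in total (split across the unequal shares, but the aggregate is all that matters for the group sum).
The 4 free-riders keep 11 each, adding 44. Group total = 44 + 171.60 = 215.60.

215.60 dollars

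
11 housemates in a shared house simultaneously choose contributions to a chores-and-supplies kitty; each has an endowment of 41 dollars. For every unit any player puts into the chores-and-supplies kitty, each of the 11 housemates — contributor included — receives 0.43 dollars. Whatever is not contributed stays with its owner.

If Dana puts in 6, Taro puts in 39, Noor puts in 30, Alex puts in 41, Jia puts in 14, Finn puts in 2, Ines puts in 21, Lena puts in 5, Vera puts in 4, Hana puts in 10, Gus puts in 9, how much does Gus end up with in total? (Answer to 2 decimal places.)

109.83 dollars

Total contributed: 6 + 39 + 30 + 41 + 14 + 2 + 21 + 5 + 4 + 10 + 9 = 181.
Each receives 0.43 × 181 = 77.83 from the chores-and-supplies kitty.
Gus keeps 41 − 9 = 32, so Gus's payoff is 32 + 77.83 = 109.83.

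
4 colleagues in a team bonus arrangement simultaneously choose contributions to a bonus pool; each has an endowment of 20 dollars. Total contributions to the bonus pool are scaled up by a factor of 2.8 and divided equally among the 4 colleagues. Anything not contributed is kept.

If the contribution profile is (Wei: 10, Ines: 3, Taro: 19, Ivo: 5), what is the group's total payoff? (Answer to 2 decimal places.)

Total contributed: 10 + 3 + 19 + 5 = 37; total kept: 4 × 20 − 37 = 43.
The bonus pool pays out 2.8 × 37 = 103.60 in aggregate.
Group total = 43 + 103.60 = 146.60.

146.60 dollars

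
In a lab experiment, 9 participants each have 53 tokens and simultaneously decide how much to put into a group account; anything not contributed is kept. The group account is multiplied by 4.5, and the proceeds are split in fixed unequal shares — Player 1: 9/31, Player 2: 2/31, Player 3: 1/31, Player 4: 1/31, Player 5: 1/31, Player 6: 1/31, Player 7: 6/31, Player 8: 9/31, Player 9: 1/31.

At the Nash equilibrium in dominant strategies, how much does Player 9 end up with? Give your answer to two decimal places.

A player with share s gets back 4.5·s per unit contributed, so full contribution is dominant for anyone with s > 1/4.5 = 0.2222 and zero contribution is dominant for anyone below.
Player 1 and Player 8 clear that bar, contributing 53 each; the remaining 7 contribute 0. Total contributed: 106.
Player 9 keeps 53 and receives 4.5 × 106 × 1/31 = 15.39 from the group account, for a payoff of 68.39.

68.39 tokens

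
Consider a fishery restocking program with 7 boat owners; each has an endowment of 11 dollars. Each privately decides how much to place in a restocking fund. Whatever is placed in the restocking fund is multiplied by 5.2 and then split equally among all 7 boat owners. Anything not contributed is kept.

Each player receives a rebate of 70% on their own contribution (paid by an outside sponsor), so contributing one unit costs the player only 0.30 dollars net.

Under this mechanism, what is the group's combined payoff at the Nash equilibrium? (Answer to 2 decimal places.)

With the mechanism, a contributed unit returns (5.2/7) / 0.30 = 2.4762 per unit of net cost to the contributor — now above 1 — so contributing fully is weakly dominant for every player.
So the Nash equilibrium is full contribution by all 7; the group earns 7 × (11 × 0.70 + 5.2 × 11) = 454.30.

454.30 dollars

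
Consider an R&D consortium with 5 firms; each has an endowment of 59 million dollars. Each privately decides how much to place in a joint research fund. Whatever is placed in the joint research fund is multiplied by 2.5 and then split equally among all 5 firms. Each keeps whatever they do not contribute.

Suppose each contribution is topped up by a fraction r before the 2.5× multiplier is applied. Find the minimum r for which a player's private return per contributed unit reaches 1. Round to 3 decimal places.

With matching at rate r, one contributed unit becomes (1 + r) in the joint research fund and returns 2.5 × (1 + r) / 5 to the contributor.
Setting this equal to 1: 1 + r = 5/2.5 = 2.0000.
So the minimum matching rate is r = 2.0000 − 1 = 1.000.

1.000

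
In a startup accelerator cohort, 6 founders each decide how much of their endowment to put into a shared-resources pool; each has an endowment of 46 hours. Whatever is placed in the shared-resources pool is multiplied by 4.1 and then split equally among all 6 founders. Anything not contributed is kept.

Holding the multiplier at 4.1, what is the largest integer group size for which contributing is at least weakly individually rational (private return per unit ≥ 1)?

Private return per unit is 4.1/(group size), which is ≥ 1 whenever the group size is ≤ 4.1.
The largest such integer is 4.

4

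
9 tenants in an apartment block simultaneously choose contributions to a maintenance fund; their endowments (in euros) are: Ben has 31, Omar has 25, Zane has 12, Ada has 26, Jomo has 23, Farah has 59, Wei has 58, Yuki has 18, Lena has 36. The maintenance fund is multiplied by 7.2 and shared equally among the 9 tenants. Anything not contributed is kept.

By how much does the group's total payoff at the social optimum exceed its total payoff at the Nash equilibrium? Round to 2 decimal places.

1785.60 euros

The private return per contributed unit is 7.2/9 = 0.8000 < 1 for every player regardless of endowment, so the Nash equilibrium is zero contribution and the group total is Σ E_j = 31 + 25 + 12 + 26 + 23 + 59 + 58 + 18 + 36 = 288.
Each contributed unit returns 7.200 to the group, so the social optimum is full contribution by everyone: group total = 7.200 × 288 = 2073.60.
Efficiency loss = (7.200 − 1) × 288 = 1785.60.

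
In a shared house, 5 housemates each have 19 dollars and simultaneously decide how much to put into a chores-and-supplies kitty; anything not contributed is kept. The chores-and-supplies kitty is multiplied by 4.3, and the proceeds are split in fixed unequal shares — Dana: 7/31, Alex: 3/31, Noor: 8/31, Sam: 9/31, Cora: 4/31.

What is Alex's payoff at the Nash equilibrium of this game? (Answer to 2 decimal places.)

A player with share s gets back 4.3·s per unit contributed, so full contribution is dominant for anyone with s > 1/4.3 = 0.2326 and zero contribution is dominant for anyone below.
Noor and Sam clear that bar, contributing 19 each; the remaining 3 contribute 0. Total contributed: 38.
Alex keeps 19 and receives 4.3 × 38 × 3/31 = 15.81 from the chores-and-supplies kitty, for a payoff of 34.81.

34.81 dollars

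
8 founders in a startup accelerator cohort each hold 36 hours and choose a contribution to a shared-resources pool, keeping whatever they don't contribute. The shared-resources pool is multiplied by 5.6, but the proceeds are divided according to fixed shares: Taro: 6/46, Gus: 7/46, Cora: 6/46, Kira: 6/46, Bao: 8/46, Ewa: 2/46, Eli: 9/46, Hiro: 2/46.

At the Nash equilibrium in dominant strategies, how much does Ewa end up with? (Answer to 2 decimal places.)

44.77 hours

For player j, contributing a unit is worthwhile iff 5.6 × (j's share) ≥ 1, i.e. iff j's share is at least 0.1786.
The only share above 0.1786 is Eli's 9/46, contributing 36; the remaining 7 contribute 0. Total contributed: 36.
Ewa keeps 36 and receives 5.6 × 36 × 2/46 = 8.77 from the shared-resources pool, for a payoff of 44.77.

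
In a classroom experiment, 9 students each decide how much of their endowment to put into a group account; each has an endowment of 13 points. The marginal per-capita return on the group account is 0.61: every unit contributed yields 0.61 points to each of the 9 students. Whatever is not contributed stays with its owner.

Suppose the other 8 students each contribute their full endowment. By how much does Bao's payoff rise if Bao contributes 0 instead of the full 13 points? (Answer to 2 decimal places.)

5.07 points

Switching from a contribution of 13 to 0 lets Bao keep an extra 13 points, but lowers the group account by 13, which costs Bao their own share of that drop: 0.61 × 13 = 7.93.
Net gain = 13 − 7.93 = 5.07. The private return per contributed unit (0.61) is below 1, so free-riding is indeed the best response regardless of what the others do.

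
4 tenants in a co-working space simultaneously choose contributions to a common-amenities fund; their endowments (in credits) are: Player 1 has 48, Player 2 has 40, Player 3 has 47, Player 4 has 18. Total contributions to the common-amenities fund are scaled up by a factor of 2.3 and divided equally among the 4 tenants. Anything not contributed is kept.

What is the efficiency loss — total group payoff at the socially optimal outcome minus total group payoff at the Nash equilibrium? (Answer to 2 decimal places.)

198.90 credits

The private return per contributed unit is 2.3/4 = 0.5750 < 1 for every player regardless of endowment, so the Nash equilibrium is zero contribution and the group total is Σ E_j = 48 + 40 + 47 + 18 = 153.
Each contributed unit returns 2.300 to the group, so the social optimum is full contribution by everyone: group total = 2.300 × 153 = 351.90.
Efficiency loss = (2.300 − 1) × 153 = 198.90.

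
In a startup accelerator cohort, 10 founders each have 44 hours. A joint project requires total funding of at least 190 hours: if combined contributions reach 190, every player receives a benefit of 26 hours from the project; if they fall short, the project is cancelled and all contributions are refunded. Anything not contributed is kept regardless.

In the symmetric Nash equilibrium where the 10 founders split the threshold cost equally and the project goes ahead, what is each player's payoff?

51 hours

Equal share of the threshold: 190/10 = 19.
At this profile no one gains by cutting their contribution: any cut drops the total below 190, the project is cancelled, contributions are refunded, and the deviator ends with 44, which is less than 44 − 19 + 26 = 51. Contributing more than 19 just wastes the excess. So contributing exactly 19 is a best response.
Each player's payoff: 44 − 19 + 26 = 51.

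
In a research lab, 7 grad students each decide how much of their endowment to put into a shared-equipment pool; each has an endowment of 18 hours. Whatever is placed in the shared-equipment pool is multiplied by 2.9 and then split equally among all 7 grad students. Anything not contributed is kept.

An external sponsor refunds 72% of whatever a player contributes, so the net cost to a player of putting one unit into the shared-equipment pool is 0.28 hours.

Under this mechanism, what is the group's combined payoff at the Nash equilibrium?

456.12 hours

The effective private return per unit is now (2.9/7) / 0.28 = 1.4796 > 1, so every player's dominant strategy flips to full contribution.
At the Nash equilibrium everyone contributes 18. Group total payoff = 7 × (18 × 0.72 + 2.9 × 18) = 456.12.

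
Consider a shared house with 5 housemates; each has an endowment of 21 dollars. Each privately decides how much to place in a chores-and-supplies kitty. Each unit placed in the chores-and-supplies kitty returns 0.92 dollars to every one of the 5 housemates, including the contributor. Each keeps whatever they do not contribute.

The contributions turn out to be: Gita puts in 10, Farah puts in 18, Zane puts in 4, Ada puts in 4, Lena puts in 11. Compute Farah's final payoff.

Total contributed: 10 + 18 + 4 + 4 + 11 = 47.
Each receives 0.92 × 47 = 43.24 from the chores-and-supplies kitty.
Farah keeps 21 − 18 = 3, so Farah's payoff is 3 + 43.24 = 46.24.

46.24 dollars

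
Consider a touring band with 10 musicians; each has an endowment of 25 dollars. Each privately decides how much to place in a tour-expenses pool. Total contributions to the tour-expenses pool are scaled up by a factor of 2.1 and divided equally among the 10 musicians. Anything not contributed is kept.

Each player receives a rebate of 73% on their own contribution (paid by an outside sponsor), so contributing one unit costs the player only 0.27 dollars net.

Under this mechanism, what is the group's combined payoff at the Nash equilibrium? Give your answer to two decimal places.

The effective private return is (2.1/10) / 0.27 = 0.7778, which is still under 1, so the mechanism doesn't change anyone's dominant strategy: zero contribution.
At the Nash equilibrium no one contributes; group total payoff = 10 × 25 = 250.

250.00 dollars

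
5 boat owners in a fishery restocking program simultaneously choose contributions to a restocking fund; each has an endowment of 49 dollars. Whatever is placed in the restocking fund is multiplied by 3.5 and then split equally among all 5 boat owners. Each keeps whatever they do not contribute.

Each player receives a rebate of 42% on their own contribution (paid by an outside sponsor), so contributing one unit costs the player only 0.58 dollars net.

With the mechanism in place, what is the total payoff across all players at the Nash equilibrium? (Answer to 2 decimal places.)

960.40 dollars

With the mechanism, a contributed unit returns (3.5/5) / 0.58 = 1.2069 per unit of net cost to the contributor — now above 1 — so contributing fully is weakly dominant for every player.
At the Nash equilibrium everyone contributes 49. Group total payoff = 5 × (49 × 0.42 + 3.5 × 49) = 960.40.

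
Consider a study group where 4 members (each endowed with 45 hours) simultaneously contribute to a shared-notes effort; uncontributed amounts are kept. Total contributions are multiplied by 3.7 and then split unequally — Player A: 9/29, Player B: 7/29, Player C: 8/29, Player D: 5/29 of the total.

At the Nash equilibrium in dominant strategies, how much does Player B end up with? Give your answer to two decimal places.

125.38 hours

For player j, contributing a unit is worthwhile iff 3.7 × (j's share) ≥ 1, i.e. iff j's share is at least 0.2703.
The shares above 0.2703 belong to Player A and Player C, contributing 45 each; the remaining 2 contribute 0. Total contributed: 90.
Player B keeps 45 and receives 3.7 × 90 × 7/29 = 80.38 from the shared-notes effort, for a payoff of 125.38.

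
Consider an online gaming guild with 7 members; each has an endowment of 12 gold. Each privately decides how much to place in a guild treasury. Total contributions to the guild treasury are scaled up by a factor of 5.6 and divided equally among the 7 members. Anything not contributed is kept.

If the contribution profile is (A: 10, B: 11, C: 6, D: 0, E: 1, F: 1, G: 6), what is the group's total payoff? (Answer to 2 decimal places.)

245.00 gold

Total contributed: 10 + 11 + 6 + 0 + 1 + 1 + 6 = 35; total kept: 7 × 12 − 35 = 49.
The guild treasury pays out 5.6 × 35 = 196.00 in aggregate.
Group total = 49 + 196.00 = 245.00.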